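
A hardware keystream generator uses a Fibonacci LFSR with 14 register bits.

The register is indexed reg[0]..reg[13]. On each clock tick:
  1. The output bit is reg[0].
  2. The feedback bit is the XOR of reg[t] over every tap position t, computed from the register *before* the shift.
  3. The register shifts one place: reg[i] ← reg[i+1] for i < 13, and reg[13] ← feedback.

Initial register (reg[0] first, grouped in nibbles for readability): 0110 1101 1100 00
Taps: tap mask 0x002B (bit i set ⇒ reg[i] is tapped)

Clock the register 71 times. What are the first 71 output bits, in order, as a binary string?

tick  register→output (feedback)
  0  01101101110000→0 (0)
  1  11011011100000→1 (1)
  2  10110111000001→1 (1)
  3  01101110000011→0 (0)
  4  11011100000110→1 (0)
  5  10111000001100→1 (0)
  6  01110000011000→0 (0)
  7  11100000110000→1 (0)
  8  11000001100000→1 (0)
  9  10000011000000→1 (1)
 10  00000110000001→0 (1)
 11  00001100000011→0 (1)
 12  00011000000111→0 (1)
 13  00110000001111→0 (1)
 14  01100000011111→0 (1)
 15  11000000111111→1 (0)
 16  10000001111110→1 (1)
 17  00000011111101→0 (0)
 18  00000111111010→0 (1)
 19  00001111110101→0 (1)
 20  00011111101011→0 (0)
 21  00111111010110→0 (0)
 22  01111110101100→0 (1)
 23  11111101011001→1 (0)
 24  11111010110010→1 (1)
 25  11110101100101→1 (0)
 26  11101011001010→1 (0)
 27  11010110010100→1 (0)
 28  10101100101000→1 (0)
 29  01011001010000→0 (0)
 30  10110010100000→1 (0)
 31  01100101000000→0 (0)
 32  11001010000000→1 (0)
 33  10010100000000→1 (1)
 34  00101000000001→0 (0)
 35  01010000000010→0 (0)
 36  10100000000100→1 (1)
 37  01000000001001→0 (1)
 38  10000000010011→1 (1)
 39  00000000100111→0 (0)
 40  00000001001110→0 (0)
 41  00000010011100→0 (0)
 42  00000100111000→0 (1)
 43  00001001110001→0 (0)
 44  00010011100010→0 (1)
 45  00100111000101→0 (1)
 46  01001110001011→0 (0)
 47  10011100010110→1 (1)
 48  00111000101101→0 (1)
 49  01110001011011→0 (0)
 50  11100010110110→1 (0)
 51  11000101101100→1 (1)
 52  10001011011001→1 (1)
 53  00010110110011→0 (0)
 54  00101101100110→0 (1)
 55  01011011001101→0 (0)
 56  10110110011010→1 (1)
 57  01101100110101→0 (0)
 58  11011001101010→1 (1)
 59  10110011010101→1 (0)
 60  01100110101010→0 (0)
 61  11001101010100→1 (1)
 62  10011010101001→1 (0)
 63  00110101010010→0 (0)
 64  01101010100100→0 (1)
 65  11010101001001→1 (0)
 66  10101010010010→1 (1)
 67  01010100100101→0 (1)
 68  10101001001011→1 (1)
 69  01010010010111→0 (0)
 70  10100100101110→1 (0)

01101101110000011000000111111010110010100000000100111000101101100110101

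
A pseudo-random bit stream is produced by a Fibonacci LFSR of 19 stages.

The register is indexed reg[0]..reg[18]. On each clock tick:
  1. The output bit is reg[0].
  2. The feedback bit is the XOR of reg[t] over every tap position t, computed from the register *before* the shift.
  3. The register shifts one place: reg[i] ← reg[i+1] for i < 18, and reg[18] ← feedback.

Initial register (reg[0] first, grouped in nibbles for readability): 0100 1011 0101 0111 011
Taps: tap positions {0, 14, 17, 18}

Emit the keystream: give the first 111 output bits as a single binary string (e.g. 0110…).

step | reg (before) | out | fb
   0 | 0100101101010111011 | 0 | 1
   1 | 1001011010101110111 | 1 | 0
   2 | 0010110101011101110 | 0 | 1
   3 | 0101101010111011101 | 0 | 0
   4 | 1011010101110111010 | 1 | 1
   5 | 0110101011101110101 | 0 | 0
   6 | 1101010111011101010 | 1 | 0
   7 | 1010101110111010100 | 1 | 0
   8 | 0101011101110101000 | 0 | 0
   9 | 1010111011101010000 | 1 | 0
  10 | 0101110111010100000 | 0 | 0
  11 | 1011101110101000000 | 1 | 1
  12 | 0111011101010000001 | 0 | 1
  13 | 1110111010100000011 | 1 | 1
  14 | 1101110101000000111 | 1 | 1
  15 | 1011101010000001111 | 1 | 1
  16 | 0111010100000011111 | 0 | 1
  17 | 1110101000000111111 | 1 | 0
  18 | 1101010000001111110 | 1 | 1
  19 | 1010100000011111101 | 1 | 1
  20 | 0101000000111111011 | 0 | 1
  21 | 1010000001111110111 | 1 | 0
  22 | 0100000011111101110 | 0 | 1
  23 | 1000000111111011101 | 1 | 1
  24 | 0000001111110111011 | 0 | 1
  25 | 0000011111101110111 | 0 | 1
  26 | 0000111111011101111 | 0 | 0
  27 | 0001111110111011110 | 0 | 0
  28 | 0011111101110111100 | 0 | 1
  29 | 0111111011101111001 | 0 | 0
  30 | 1111110111011110010 | 1 | 1
  31 | 1111101110111100101 | 1 | 0
  32 | 1111011101111001010 | 1 | 0
  33 | 1110111011110010100 | 1 | 0
  34 | 1101110111100101000 | 1 | 1
  35 | 1011101111001010001 | 1 | 1
  36 | 0111011110010100011 | 0 | 0
  37 | 1110111100101000110 | 1 | 0
  38 | 1101111001010001100 | 1 | 1
  39 | 1011110010100011001 | 1 | 1
  40 | 0111100101000110011 | 0 | 1
  41 | 1111001010001100111 | 1 | 1
  42 | 1110010100011001111 | 1 | 1
  43 | 1100101000110011111 | 1 | 0
  44 | 1001010001100111110 | 1 | 1
  45 | 0010100011001111101 | 0 | 0
  46 | 0101000110011111010 | 0 | 0
  47 | 1010001100111110100 | 1 | 0
  48 | 0100011001111101000 | 0 | 0
  49 | 1000110011111010000 | 1 | 0
  50 | 0001100111110100000 | 0 | 0
  51 | 0011001111101000000 | 0 | 0
  52 | 0110011111010000000 | 0 | 0
  53 | 1100111110100000000 | 1 | 1
  54 | 1001111101000000001 | 1 | 0
  55 | 0011111010000000010 | 0 | 1
  56 | 0111110100000000101 | 0 | 1
  57 | 1111101000000001011 | 1 | 1
  58 | 1111010000000010111 | 1 | 0
  59 | 1110100000000101110 | 1 | 0
  60 | 1101000000001011100 | 1 | 0
  61 | 1010000000010111000 | 1 | 0
  62 | 0100000000101110000 | 0 | 1
  63 | 1000000001011100001 | 1 | 0
  64 | 0000000010111000010 | 0 | 1
  65 | 0000000101110000101 | 0 | 1
  66 | 0000001011100001011 | 0 | 0
  67 | 0000010111000010110 | 0 | 0
  68 | 0000101110000101100 | 0 | 0
  69 | 0001011100001011000 | 0 | 1
  70 | 0010111000010110001 | 0 | 0
  71 | 0101110000101100010 | 0 | 1
  72 | 1011100001011000101 | 1 | 0
  73 | 0111000010110001010 | 0 | 1
  74 | 1110000101100010101 | 1 | 1
  75 | 1100001011000101011 | 1 | 1
  76 | 1000010110001010111 | 1 | 0
  77 | 0000101100010101110 | 0 | 1
  78 | 0001011000101011101 | 0 | 0
  79 | 0010110001010111010 | 0 | 0
  80 | 0101100010101110100 | 0 | 1
  81 | 1011000101011101001 | 1 | 0
  82 | 0110001010111010010 | 0 | 0
  83 | 1100010101110100100 | 1 | 1
  84 | 1000101011101001001 | 1 | 0
  85 | 0001010111010010010 | 0 | 0
  86 | 0010101110100100100 | 0 | 0
  87 | 0101011101001001000 | 0 | 0
  88 | 1010111010010010000 | 1 | 0
  89 | 0101110100100100000 | 0 | 0
  90 | 1011101001001000000 | 1 | 1
  91 | 0111010010010000001 | 0 | 1
  92 | 1110100100100000011 | 1 | 1
  93 | 1101001001000000111 | 1 | 1
  94 | 1010010010000001111 | 1 | 1
  95 | 0100100100000011111 | 0 | 1
  96 | 1001001000000111111 | 1 | 0
  97 | 0010010000001111110 | 0 | 0
  98 | 0100100000011111100 | 0 | 1
  99 | 1001000000111111001 | 1 | 1
 100 | 0010000001111110011 | 0 | 1
 101 | 0100000011111100111 | 0 | 0
 102 | 1000000111111001110 | 1 | 0
 103 | 0000001111110011100 | 0 | 1
 104 | 0000011111100111001 | 0 | 0
 105 | 0000111111001110010 | 0 | 0
 106 | 0001111110011100100 | 0 | 0
 107 | 0011111100111001000 | 0 | 0
 108 | 0111111001110010000 | 0 | 1
 109 | 1111110011100100001 | 1 | 0
 110 | 1111100111001000010 | 1 | 0

010010110101011101110101000000111111011101111001010001100111110100000000101110000101100010101110100100100000011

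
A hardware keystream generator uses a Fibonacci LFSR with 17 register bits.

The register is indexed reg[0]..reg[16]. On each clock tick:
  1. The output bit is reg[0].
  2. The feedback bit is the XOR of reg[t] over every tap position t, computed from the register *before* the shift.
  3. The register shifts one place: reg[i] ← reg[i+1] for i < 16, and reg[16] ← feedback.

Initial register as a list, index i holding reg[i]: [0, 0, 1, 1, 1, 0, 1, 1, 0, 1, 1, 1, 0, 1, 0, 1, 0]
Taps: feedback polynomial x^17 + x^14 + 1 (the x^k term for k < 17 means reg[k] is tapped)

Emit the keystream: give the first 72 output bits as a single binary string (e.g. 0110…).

001110110111010100111010111001100101011110000011010000111011011101001000

tick  register→output (feedback)
  0  00111011011101010→0 (0)
  1  01110110111010100→0 (1)
  2  11101101110101001→1 (1)
  3  11011011101010011→1 (1)
  4  10110111010100111→1 (0)
  5  01101110101001110→0 (1)
  6  11011101010011101→1 (0)
  7  10111010100111010→1 (1)
  8  01110101001110101→0 (1)
  9  11101010011101011→1 (1)
 10  11010100111010111→1 (0)
 11  10101001110101110→1 (0)
 12  01010011101011100→0 (1)
 13  10100111010111001→1 (1)
 14  01001110101110011→0 (0)
 15  10011101011100110→1 (0)
 16  00111010111001100→0 (1)
 17  01110101110011001→0 (0)
 18  11101011100110010→1 (1)
 19  11010111001100101→1 (0)
 20  10101110011001010→1 (1)
 21  01011100110010101→0 (1)
 22  10111001100101011→1 (1)
 23  01110011001010111→0 (1)
 24  11100110010101111→1 (0)
 25  11001100101011110→1 (0)
 26  10011001010111100→1 (0)
 27  00110010101111000→0 (0)
 28  01100101011110000→0 (0)
 29  11001010111100000→1 (1)
 30  10010101111000001→1 (1)
 31  00101011110000011→0 (0)
 32  01010111100000110→0 (1)
 33  10101111000001101→1 (0)
 34  01011110000011010→0 (0)
 35  10111100000110100→1 (0)
 36  01111000001101000→0 (0)
 37  11110000011010000→1 (1)
 38  11100000110100001→1 (1)
 39  11000001101000011→1 (1)
 40  10000011010000111→1 (0)
 41  00000110100001110→0 (1)
 42  00001101000011101→0 (1)
 43  00011010000111011→0 (0)
 44  00110100001110110→0 (1)
 45  01101000011101101→0 (1)
 46  11010000111011011→1 (1)
 47  10100001110110111→1 (0)
 48  01000011101101110→0 (1)
 49  10000111011011101→1 (0)
 50  00001110110111010→0 (0)
 51  00011101101110100→0 (1)
 52  00111011011101001→0 (0)
 53  01110110111010010→0 (0)
 54  11101101110100100→1 (0)
 55  11011011101001000→1 (1)
 56  10110111010010001→1 (1)
 57  01101110100100011→0 (0)
 58  11011101001000110→1 (0)
 59  10111010010001100→1 (0)
 60  01110100100011000→0 (0)
 61  11101001000110000→1 (1)
 62  11010010001100001→1 (1)
 63  10100100011000011→1 (1)
 64  01001000110000111→0 (1)
 65  10010001100001111→1 (0)
 66  00100011000011110→0 (1)
 67  01000110000111101→0 (1)
 68  10001100001111011→1 (1)
 69  00011000011110111→0 (1)
 70  00110000111101111→0 (1)
 71  01100001111011111→0 (1)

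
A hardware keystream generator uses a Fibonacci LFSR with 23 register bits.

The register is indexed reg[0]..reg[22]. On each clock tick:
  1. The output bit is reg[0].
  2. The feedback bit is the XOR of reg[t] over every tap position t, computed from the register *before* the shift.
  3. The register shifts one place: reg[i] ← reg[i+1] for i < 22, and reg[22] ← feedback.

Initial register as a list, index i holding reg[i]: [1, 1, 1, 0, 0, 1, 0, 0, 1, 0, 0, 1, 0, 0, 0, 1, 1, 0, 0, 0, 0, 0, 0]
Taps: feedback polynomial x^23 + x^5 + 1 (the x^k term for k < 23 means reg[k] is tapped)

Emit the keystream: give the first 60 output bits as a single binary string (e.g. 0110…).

step | reg (before) | out | fb
   0 | 11100100100100011000000 | 1 | 0
   1 | 11001001001000110000000 | 1 | 1
   2 | 10010010010001100000001 | 1 | 1
   3 | 00100100100011000000011 | 0 | 1
   4 | 01001001000110000000111 | 0 | 0
   5 | 10010010001100000001110 | 1 | 1
   6 | 00100100011000000011101 | 0 | 1
   7 | 01001000110000000111011 | 0 | 0
   8 | 10010001100000001110110 | 1 | 1
   9 | 00100011000000011101101 | 0 | 0
  10 | 01000110000000111011010 | 0 | 1
  11 | 10001100000001110110101 | 1 | 0
  12 | 00011000000011101101010 | 0 | 0
  13 | 00110000000111011010100 | 0 | 0
  14 | 01100000001110110101000 | 0 | 0
  15 | 11000000011101101010000 | 1 | 1
  16 | 10000000111011010100001 | 1 | 1
  17 | 00000001110110101000011 | 0 | 0
  18 | 00000011101101010000110 | 0 | 0
  19 | 00000111011010100001100 | 0 | 1
  20 | 00001110110101000011001 | 0 | 1
  21 | 00011101101010000110011 | 0 | 1
  22 | 00111011010100001100111 | 0 | 0
  23 | 01110110101000011001110 | 0 | 1
  24 | 11101101010000110011101 | 1 | 0
  25 | 11011010100001100111010 | 1 | 1
  26 | 10110101000011001110101 | 1 | 0
  27 | 01101010000110011101010 | 0 | 0
  28 | 11010100001100111010100 | 1 | 0
  29 | 10101000011001110101000 | 1 | 1
  30 | 01010000110011101010001 | 0 | 0
  31 | 10100001100111010100010 | 1 | 1
  32 | 01000011001110101000101 | 0 | 0
  33 | 10000110011101010001010 | 1 | 0
  34 | 00001100111010100010100 | 0 | 1
  35 | 00011001110101000101001 | 0 | 0
  36 | 00110011101010001010010 | 0 | 0
  37 | 01100111010100010100100 | 0 | 1
  38 | 11001110101000101001001 | 1 | 0
  39 | 10011101010001010010010 | 1 | 0
  40 | 00111010100010100100100 | 0 | 0
  41 | 01110101000101001001000 | 0 | 1
  42 | 11101010001010010010001 | 1 | 1
  43 | 11010100010100100100011 | 1 | 0
  44 | 10101000101001001000110 | 1 | 1
  45 | 01010001010010010001101 | 0 | 0
  46 | 10100010100100100011010 | 1 | 1
  47 | 01000101001001000110101 | 0 | 1
  48 | 10001010010010001101011 | 1 | 1
  49 | 00010100100100011010111 | 0 | 1
  50 | 00101001001000110101111 | 0 | 0
  51 | 01010010010001101011110 | 0 | 0
  52 | 10100100100011010111100 | 1 | 0
  53 | 01001001000110101111000 | 0 | 0
  54 | 10010010001101011110000 | 1 | 1
  55 | 00100100011010111100001 | 0 | 1
  56 | 01001000110101111000011 | 0 | 0
  57 | 10010001101011110000110 | 1 | 1
  58 | 00100011010111100001101 | 0 | 0
  59 | 01000110101111000011010 | 0 | 1

111001001001000110000000111011010100001100111010100010100100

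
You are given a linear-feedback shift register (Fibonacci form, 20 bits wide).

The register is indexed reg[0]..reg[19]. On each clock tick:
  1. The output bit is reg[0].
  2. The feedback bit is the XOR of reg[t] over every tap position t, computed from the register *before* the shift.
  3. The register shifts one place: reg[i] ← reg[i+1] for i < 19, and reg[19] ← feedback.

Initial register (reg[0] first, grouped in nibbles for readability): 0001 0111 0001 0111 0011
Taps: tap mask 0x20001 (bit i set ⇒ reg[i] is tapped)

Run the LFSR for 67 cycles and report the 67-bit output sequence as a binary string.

0001011100010111001101111000000101011000011101101100110000000111100

tick  register→output (feedback)
  0  00010111000101110011→0 (0)
  1  00101110001011100110→0 (1)
  2  01011100010111001101→0 (1)
  3  10111000101110011011→1 (1)
  4  01110001011100110111→0 (1)
  5  11100010111001101111→1 (0)
  6  11000101110011011110→1 (0)
  7  10001011100110111100→1 (0)
  8  00010111001101111000→0 (0)
  9  00101110011011110000→0 (0)
 10  01011100110111100000→0 (0)
 11  10111001101111000000→1 (1)
 12  01110011011110000001→0 (0)
 13  11100110111100000010→1 (1)
 14  11001101111000000101→1 (0)
 15  10011011110000001010→1 (1)
 16  00110111100000010101→0 (1)
 17  01101111000000101011→0 (0)
 18  11011110000001010110→1 (0)
 19  10111100000010101100→1 (0)
 20  01111000000101011000→0 (0)
 21  11110000001010110000→1 (1)
 22  11100000010101100001→1 (1)
 23  11000000101011000011→1 (1)
 24  10000001010110000111→1 (0)
 25  00000010101100001110→0 (1)
 26  00000101011000011101→0 (1)
 27  00001010110000111011→0 (0)
 28  00010101100001110110→0 (1)
 29  00101011000011101101→0 (1)
 30  01010110000111011011→0 (0)
 31  10101100001110110110→1 (0)
 32  01011000011101101100→0 (1)
 33  10110000111011011001→1 (1)
 34  01100001110110110011→0 (0)
 35  11000011101101100110→1 (0)
 36  10000111011011001100→1 (0)
 37  00001110110110011000→0 (0)
 38  00011101101100110000→0 (0)
 39  00111011011001100000→0 (0)
 40  01110110110011000000→0 (0)
 41  11101101100110000000→1 (1)
 42  11011011001100000001→1 (1)
 43  10110110011000000011→1 (1)
 44  01101100110000000111→0 (1)
 45  11011001100000001111→1 (0)
 46  10110011000000011110→1 (0)
 47  01100110000000111100→0 (1)
 48  11001100000001111001→1 (1)
 49  10011000000011110011→1 (1)
 50  00110000000111100111→0 (1)
 51  01100000001111001111→0 (1)
 52  11000000011110011111→1 (0)
 53  10000000111100111110→1 (0)
 54  00000001111001111100→0 (1)
 55  00000011110011111001→0 (0)
 56  00000111100111110010→0 (0)
 57  00001111001111100100→0 (1)
 58  00011110011111001001→0 (0)
 59  00111100111110010010→0 (0)
 60  01111001111100100100→0 (1)
 61  11110011111001001001→1 (1)
 62  11100111110010010011→1 (1)
 63  11001111100100100111→1 (0)
 64  10011111001001001110→1 (0)
 65  00111110010010011100→0 (1)
 66  01111100100100111001→0 (0)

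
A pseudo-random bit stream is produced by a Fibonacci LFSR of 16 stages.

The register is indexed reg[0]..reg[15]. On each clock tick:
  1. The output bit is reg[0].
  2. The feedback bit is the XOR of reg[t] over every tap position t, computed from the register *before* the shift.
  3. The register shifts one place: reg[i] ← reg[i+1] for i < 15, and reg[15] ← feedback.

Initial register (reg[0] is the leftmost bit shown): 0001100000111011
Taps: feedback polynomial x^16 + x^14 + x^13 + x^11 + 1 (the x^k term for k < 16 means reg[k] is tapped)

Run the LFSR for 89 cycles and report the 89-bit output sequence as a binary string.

step | reg (before) | out | fb
   0 | 0001100000111011 | 0 | 0
   1 | 0011000001110110 | 0 | 1
   2 | 0110000011101101 | 0 | 1
   3 | 1100000111011011 | 1 | 1
   4 | 1000001110110111 | 1 | 0
   5 | 0000011101101110 | 0 | 0
   6 | 0000111011011100 | 0 | 0
   7 | 0001110110111000 | 0 | 1
   8 | 0011101101110001 | 0 | 1
   9 | 0111011011100011 | 0 | 1
  10 | 1110110111000111 | 1 | 1
  11 | 1101101110001111 | 1 | 1
  12 | 1011011100011111 | 1 | 0
  13 | 0110111000111110 | 0 | 1
  14 | 1101110001111101 | 1 | 1
  15 | 1011100011111011 | 1 | 1
  16 | 0111000111110111 | 0 | 1
  17 | 1110001111101111 | 1 | 1
  18 | 1100011111011111 | 1 | 0
  19 | 1000111110111110 | 1 | 0
  20 | 0001111101111100 | 0 | 0
  21 | 0011111011111000 | 0 | 1
  22 | 0111110111110001 | 0 | 1
  23 | 1111101111100011 | 1 | 0
  24 | 1111011111000110 | 1 | 1
  25 | 1110111110001101 | 1 | 0
  26 | 1101111100011010 | 1 | 1
  27 | 1011111000110101 | 1 | 1
  28 | 0111110001101011 | 0 | 1
  29 | 1111100011010111 | 1 | 0
  30 | 1111000110101110 | 1 | 1
  31 | 1110001101011101 | 1 | 1
  32 | 1100011010111011 | 1 | 1
  33 | 1000110101110111 | 1 | 0
  34 | 0001101011101110 | 0 | 0
  35 | 0011010111011100 | 0 | 0
  36 | 0110101110111000 | 0 | 1
  37 | 1101011101110001 | 1 | 0
  38 | 1010111011100010 | 1 | 0
  39 | 0101110111000100 | 0 | 1
  40 | 1011101110001001 | 1 | 1
  41 | 0111011100010011 | 0 | 0
  42 | 1110111000100110 | 1 | 1
  43 | 1101110001001101 | 1 | 0
  44 | 1011100010011010 | 1 | 1
  45 | 0111000100110101 | 0 | 0
  46 | 1110001001101010 | 1 | 0
  47 | 1100010011010100 | 1 | 1
  48 | 1000100110101001 | 1 | 1
  49 | 0001001101010011 | 0 | 0
  50 | 0010011010100110 | 0 | 0
  51 | 0100110101001100 | 0 | 1
  52 | 1001101010011001 | 1 | 0
  53 | 0011010100110010 | 0 | 0
  54 | 0110101001100100 | 0 | 1
  55 | 1101010011001001 | 1 | 1
  56 | 1010100110010011 | 1 | 1
  57 | 0101001100100111 | 0 | 0
  58 | 1010011001001110 | 1 | 1
  59 | 0100110010011101 | 0 | 0
  60 | 1001100100111010 | 1 | 1
  61 | 0011001001110101 | 0 | 0
  62 | 0110010011101010 | 0 | 1
  63 | 1100100111010101 | 1 | 1
  64 | 1001001110101011 | 1 | 0
  65 | 0010011101010110 | 0 | 1
  66 | 0100111010101101 | 0 | 1
  67 | 1001110101011011 | 1 | 1
  68 | 0011101010110111 | 0 | 1
  69 | 0111010101101111 | 0 | 0
  70 | 1110101011011110 | 1 | 0
  71 | 1101010110111100 | 1 | 1
  72 | 1010101101111001 | 1 | 0
  73 | 0101011011110010 | 0 | 0
  74 | 1010110111100100 | 1 | 0
  75 | 0101101111001000 | 0 | 0
  76 | 1011011110010000 | 1 | 0
  77 | 0110111100100000 | 0 | 0
  78 | 1101111001000000 | 1 | 1
  79 | 1011110010000001 | 1 | 1
  80 | 0111100100000011 | 0 | 1
  81 | 1111001000000111 | 1 | 1
  82 | 1110010000001111 | 1 | 1
  83 | 1100100000011111 | 1 | 0
  84 | 1001000000111110 | 1 | 0
  85 | 0010000001111100 | 0 | 0
  86 | 0100000011111000 | 0 | 1
  87 | 1000000111110001 | 1 | 0
  88 | 0000001111100010 | 0 | 1

00011000001110110111000111110111110001101011101110001001101010011001001110101011011110010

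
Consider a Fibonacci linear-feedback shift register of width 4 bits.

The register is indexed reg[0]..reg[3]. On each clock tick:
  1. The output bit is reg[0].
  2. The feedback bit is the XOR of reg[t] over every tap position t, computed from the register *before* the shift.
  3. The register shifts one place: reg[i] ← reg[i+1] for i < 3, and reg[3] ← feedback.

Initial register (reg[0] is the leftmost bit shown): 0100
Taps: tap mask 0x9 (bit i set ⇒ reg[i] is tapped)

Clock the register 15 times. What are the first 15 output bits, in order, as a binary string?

step | reg (before) | out | fb
   0 | 0100 | 0 | 0
   1 | 1000 | 1 | 1
   2 | 0001 | 0 | 1
   3 | 0011 | 0 | 1
   4 | 0111 | 0 | 1
   5 | 1111 | 1 | 0
   6 | 1110 | 1 | 1
   7 | 1101 | 1 | 0
   8 | 1010 | 1 | 1
   9 | 0101 | 0 | 1
  10 | 1011 | 1 | 0
  11 | 0110 | 0 | 0
  12 | 1100 | 1 | 1
  13 | 1001 | 1 | 0
  14 | 0010 | 0 | 0

010001111010110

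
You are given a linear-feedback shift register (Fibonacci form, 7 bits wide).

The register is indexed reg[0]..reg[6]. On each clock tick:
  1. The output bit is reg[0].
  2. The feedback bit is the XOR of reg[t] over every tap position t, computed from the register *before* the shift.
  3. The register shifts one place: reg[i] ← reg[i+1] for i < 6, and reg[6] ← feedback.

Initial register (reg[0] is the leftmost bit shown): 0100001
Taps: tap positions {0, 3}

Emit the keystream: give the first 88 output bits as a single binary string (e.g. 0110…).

0100001010101111101001010001101110001111111000011101111001011001001000000100010011000101

k : reg_k → out_k, fb_k
0: 0100001 → 0, fb=0
1: 1000010 → 1, fb=1
2: 0000101 → 0, fb=0
3: 0001010 → 0, fb=1
4: 0010101 → 0, fb=0
5: 0101010 → 0, fb=1
6: 1010101 → 1, fb=1
7: 0101011 → 0, fb=1
8: 1010111 → 1, fb=1
9: 0101111 → 0, fb=1
10: 1011111 → 1, fb=0
11: 0111110 → 0, fb=1
12: 1111101 → 1, fb=0
13: 1111010 → 1, fb=0
14: 1110100 → 1, fb=1
15: 1101001 → 1, fb=0
16: 1010010 → 1, fb=1
17: 0100101 → 0, fb=0
18: 1001010 → 1, fb=0
19: 0010100 → 0, fb=0
20: 0101000 → 0, fb=1
21: 1010001 → 1, fb=1
22: 0100011 → 0, fb=0
23: 1000110 → 1, fb=1
24: 0001101 → 0, fb=1
25: 0011011 → 0, fb=1
26: 0110111 → 0, fb=0
27: 1101110 → 1, fb=0
28: 1011100 → 1, fb=0
29: 0111000 → 0, fb=1
30: 1110001 → 1, fb=1
31: 1100011 → 1, fb=1
32: 1000111 → 1, fb=1
33: 0001111 → 0, fb=1
34: 0011111 → 0, fb=1
35: 0111111 → 0, fb=1
36: 1111111 → 1, fb=0
37: 1111110 → 1, fb=0
38: 1111100 → 1, fb=0
39: 1111000 → 1, fb=0
40: 1110000 → 1, fb=1
41: 1100001 → 1, fb=1
42: 1000011 → 1, fb=1
43: 0000111 → 0, fb=0
44: 0001110 → 0, fb=1
45: 0011101 → 0, fb=1
46: 0111011 → 0, fb=1
47: 1110111 → 1, fb=1
48: 1101111 → 1, fb=0
49: 1011110 → 1, fb=0
50: 0111100 → 0, fb=1
51: 1111001 → 1, fb=0
52: 1110010 → 1, fb=1
53: 1100101 → 1, fb=1
54: 1001011 → 1, fb=0
55: 0010110 → 0, fb=0
56: 0101100 → 0, fb=1
57: 1011001 → 1, fb=0
58: 0110010 → 0, fb=0
59: 1100100 → 1, fb=1
60: 1001001 → 1, fb=0
61: 0010010 → 0, fb=0
62: 0100100 → 0, fb=0
63: 1001000 → 1, fb=0
64: 0010000 → 0, fb=0
65: 0100000 → 0, fb=0
66: 1000000 → 1, fb=1
67: 0000001 → 0, fb=0
68: 0000010 → 0, fb=0
69: 0000100 → 0, fb=0
70: 0001000 → 0, fb=1
71: 0010001 → 0, fb=0
72: 0100010 → 0, fb=0
73: 1000100 → 1, fb=1
74: 0001001 → 0, fb=1
75: 0010011 → 0, fb=0
76: 0100110 → 0, fb=0
77: 1001100 → 1, fb=0
78: 0011000 → 0, fb=1
79: 0110001 → 0, fb=0
80: 1100010 → 1, fb=1
81: 1000101 → 1, fb=1
82: 0001011 → 0, fb=1
83: 0010111 → 0, fb=0
84: 0101110 → 0, fb=1
85: 1011101 → 1, fb=0
86: 0111010 → 0, fb=1
87: 1110101 → 1, fb=1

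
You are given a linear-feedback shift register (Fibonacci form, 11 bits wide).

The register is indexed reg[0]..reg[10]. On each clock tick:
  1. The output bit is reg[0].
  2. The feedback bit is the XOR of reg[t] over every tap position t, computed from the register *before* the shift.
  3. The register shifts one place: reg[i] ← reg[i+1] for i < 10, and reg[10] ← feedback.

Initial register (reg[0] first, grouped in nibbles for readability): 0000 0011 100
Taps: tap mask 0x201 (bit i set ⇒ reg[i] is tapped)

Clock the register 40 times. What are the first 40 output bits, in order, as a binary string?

k : reg_k → out_k, fb_k
0: 00000011100 → 0, fb=0
1: 00000111000 → 0, fb=0
2: 00001110000 → 0, fb=0
3: 00011100000 → 0, fb=0
4: 00111000000 → 0, fb=0
5: 01110000000 → 0, fb=0
6: 11100000000 → 1, fb=1
7: 11000000001 → 1, fb=1
8: 10000000011 → 1, fb=0
9: 00000000110 → 0, fb=1
10: 00000001101 → 0, fb=0
11: 00000011010 → 0, fb=1
12: 00000110101 → 0, fb=0
13: 00001101010 → 0, fb=1
14: 00011010101 → 0, fb=0
15: 00110101010 → 0, fb=1
16: 01101010101 → 0, fb=0
17: 11010101010 → 1, fb=0
18: 10101010100 → 1, fb=1
19: 01010101001 → 0, fb=0
20: 10101010010 → 1, fb=0
21: 01010100100 → 0, fb=0
22: 10101001000 → 1, fb=1
23: 01010010001 → 0, fb=0
24: 10100100010 → 1, fb=0
25: 01001000100 → 0, fb=0
26: 10010001000 → 1, fb=1
27: 00100010001 → 0, fb=0
28: 01000100010 → 0, fb=1
29: 10001000101 → 1, fb=1
30: 00010001011 → 0, fb=1
31: 00100010111 → 0, fb=1
32: 01000101111 → 0, fb=1
33: 10001011111 → 1, fb=0
34: 00010111110 → 0, fb=1
35: 00101111101 → 0, fb=0
36: 01011111010 → 0, fb=1
37: 10111110101 → 1, fb=1
38: 01111101011 → 0, fb=1
39: 11111010111 → 1, fb=0

0000001110000000011010101010010001000101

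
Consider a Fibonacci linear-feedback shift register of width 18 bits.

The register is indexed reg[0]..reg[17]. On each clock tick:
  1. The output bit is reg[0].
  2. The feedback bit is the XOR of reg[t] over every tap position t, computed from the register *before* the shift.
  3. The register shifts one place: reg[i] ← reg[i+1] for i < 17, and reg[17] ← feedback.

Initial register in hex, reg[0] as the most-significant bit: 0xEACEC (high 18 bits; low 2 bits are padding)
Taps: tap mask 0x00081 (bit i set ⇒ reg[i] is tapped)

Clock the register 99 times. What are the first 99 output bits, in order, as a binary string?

tick  register→output (feedback)
  0  111010101100111011→1 (1)
  1  110101011001110111→1 (0)
  2  101010110011101110→1 (0)
  3  010101100111011100→0 (0)
  4  101011001110111000→1 (1)
  5  010110011101110001→0 (1)
  6  101100111011100011→1 (0)
  7  011001110111000110→0 (1)
  8  110011101110001101→1 (1)
  9  100111011100011011→1 (0)
 10  001110111000110110→0 (1)
 11  011101110001101101→0 (1)
 12  111011100011011011→1 (1)
 13  110111000110110111→1 (1)
 14  101110001101101111→1 (1)
 15  011100011011011111→0 (1)
 16  111000110110111111→1 (0)
 17  110001101101111110→1 (1)
 18  100011011011111101→1 (0)
 19  000110110111111010→0 (1)
 20  001101101111110101→0 (0)
 21  011011011111101010→0 (1)
 22  110110111111010101→1 (0)
 23  101101111110101010→1 (0)
 24  011011111101010100→0 (1)
 25  110111111010101001→1 (0)
 26  101111110101010010→1 (0)
 27  011111101010100100→0 (0)
 28  111111010101001000→1 (0)
 29  111110101010010000→1 (1)
 30  111101010100100001→1 (0)
 31  111010101001000010→1 (1)
 32  110101010010000101→1 (0)
 33  101010100100001010→1 (1)
 34  010101001000010101→0 (0)
 35  101010010000101010→1 (0)
 36  010100100001010100→0 (0)
 37  101001000010101000→1 (1)
 38  010010000101010001→0 (0)
 39  100100001010100010→1 (1)
 40  001000010101000101→0 (1)
 41  010000101010001011→0 (0)
 42  100001010100010110→1 (0)
 43  000010101000101100→0 (0)
 44  000101010001011000→0 (1)
 45  001010100010110001→0 (0)
 46  010101000101100010→0 (0)
 47  101010001011000100→1 (1)
 48  010100010110001001→0 (1)
 49  101000101100010011→1 (1)
 50  010001011000100111→0 (1)
 51  100010110001001111→1 (0)
 52  000101100010011110→0 (0)
 53  001011000100111100→0 (0)
 54  010110001001111000→0 (0)
 55  101100010011110000→1 (0)
 56  011000100111100000→0 (0)
 57  110001001111000000→1 (1)
 58  100010011110000001→1 (0)
 59  000100111100000010→0 (1)
 60  001001111000000101→0 (1)
 61  010011110000001011→0 (1)
 62  100111100000010111→1 (1)
 63  001111000000101111→0 (0)
 64  011110000001011110→0 (0)
 65  111100000010111100→1 (1)
 66  111000000101111001→1 (1)
 67  110000001011110011→1 (1)
 68  100000010111100111→1 (0)
 69  000000101111001110→0 (0)
 70  000001011110011100→0 (1)
 71  000010111100111001→0 (1)
 72  000101111001110011→0 (1)
 73  001011110011100111→0 (1)
 74  010111100111001111→0 (0)
 75  101111001110011110→1 (1)
 76  011110011100111101→0 (1)
 77  111100111001111011→1 (0)
 78  111001110011110110→1 (0)
 79  110011100111101100→1 (1)
 80  100111001111011001→1 (1)
 81  001110011110110011→0 (1)
 82  011100111101100111→0 (1)
 83  111001111011001111→1 (0)
 84  110011110110011110→1 (0)
 85  100111101100111100→1 (1)
 86  001111011001111001→0 (1)
 87  011110110011110011→0 (1)
 88  111101100111100111→1 (1)
 89  111011001111001111→1 (1)
 90  110110011110011111→1 (0)
 91  101100111100111110→1 (0)
 92  011001111001111100→0 (1)
 93  110011110011111001→1 (0)
 94  100111100111110010→1 (1)
 95  001111001111100101→0 (0)
 96  011110011111001010→0 (1)
 97  111100111110010101→1 (0)
 98  111001111100101010→1 (0)

111010101100111011100011011011111101010100100001010100010110001001111000000101111001110011110110011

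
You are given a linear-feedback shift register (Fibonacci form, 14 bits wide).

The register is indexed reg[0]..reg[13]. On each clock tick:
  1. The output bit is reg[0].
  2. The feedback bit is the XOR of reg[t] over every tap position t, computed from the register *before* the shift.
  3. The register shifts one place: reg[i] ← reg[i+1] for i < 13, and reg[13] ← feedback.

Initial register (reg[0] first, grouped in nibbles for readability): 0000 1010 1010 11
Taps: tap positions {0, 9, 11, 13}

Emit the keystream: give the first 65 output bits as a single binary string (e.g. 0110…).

00001010101011110010010111001101100011001000001110010111100000111

tick  register→output (feedback)
  0  00001010101011→0 (1)
  1  00010101010111→0 (1)
  2  00101010101111→0 (0)
  3  01010101011110→0 (0)
  4  10101010111100→1 (1)
  5  01010101111001→0 (0)
  6  10101011110010→1 (0)
  7  01010111100100→0 (1)
  8  10101111001001→1 (0)
  9  01011110010010→0 (1)
 10  10111100100101→1 (1)
 11  01111001001011→0 (1)
 12  11110010010111→1 (0)
 13  11100100101110→1 (0)
 14  11001001011100→1 (1)
 15  10010010111001→1 (1)
 16  00100101110011→0 (0)
 17  01001011100110→0 (1)
 18  10010111001101→1 (1)
 19  00101110011011→0 (0)
 20  01011100110110→0 (0)
 21  10111001101100→1 (0)
 22  01110011011000→0 (1)
 23  11100110110001→1 (1)
 24  11001101100011→1 (0)
 25  10011011000110→1 (0)
 26  00110110001100→0 (1)
 27  01101100011001→0 (0)
 28  11011000110010→1 (0)
 29  10110001100100→1 (0)
 30  01100011001000→0 (0)
 31  11000110010000→1 (0)
 32  10001100100000→1 (1)
 33  00011001000001→0 (1)
 34  00110010000011→0 (1)
 35  01100100000111→0 (0)
 36  11001000001110→1 (0)
 37  10010000011100→1 (1)
 38  00100000111001→0 (0)
 39  01000001110010→0 (1)
 40  10000011100101→1 (1)
 41  00000111001011→0 (1)
 42  00001110010111→0 (1)
 43  00011100101111→0 (0)
 44  00111001011110→0 (0)
 45  01110010111100→0 (0)
 46  11100101111000→1 (0)
 47  11001011110000→1 (0)
 48  10010111100000→1 (1)
 49  00101111000001→0 (1)
 50  01011110000011→0 (1)
 51  10111100000111→1 (1)
 52  01111000001111→0 (0)
 53  11110000011110→1 (1)
 54  11100000111101→1 (0)
 55  11000001111010→1 (0)
 56  10000011110100→1 (1)
 57  00000111101001→0 (1)
 58  00001111010011→0 (0)
 59  00011110100110→0 (1)
 60  00111101001101→0 (0)
 61  01111010011010→0 (1)
 62  11110100110101→1 (0)
 63  11101001101010→1 (1)
 64  11010011010101→1 (0)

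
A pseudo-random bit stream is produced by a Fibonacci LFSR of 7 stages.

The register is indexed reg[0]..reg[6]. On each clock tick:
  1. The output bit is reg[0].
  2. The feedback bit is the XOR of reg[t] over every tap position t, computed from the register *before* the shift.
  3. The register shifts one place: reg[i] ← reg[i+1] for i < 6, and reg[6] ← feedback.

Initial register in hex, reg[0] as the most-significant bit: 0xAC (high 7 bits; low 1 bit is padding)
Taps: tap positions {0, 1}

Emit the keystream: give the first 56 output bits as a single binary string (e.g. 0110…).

tick  register→output (feedback)
  0  1010110→1 (1)
  1  0101101→0 (1)
  2  1011011→1 (1)
  3  0110111→0 (1)
  4  1101111→1 (0)
  5  1011110→1 (1)
  6  0111101→0 (1)
  7  1111011→1 (0)
  8  1110110→1 (0)
  9  1101100→1 (0)
 10  1011000→1 (1)
 11  0110001→0 (1)
 12  1100011→1 (0)
 13  1000110→1 (1)
 14  0001101→0 (0)
 15  0011010→0 (0)
 16  0110100→0 (1)
 17  1101001→1 (0)
 18  1010010→1 (1)
 19  0100101→0 (1)
 20  1001011→1 (1)
 21  0010111→0 (0)
 22  0101110→0 (1)
 23  1011101→1 (1)
 24  0111011→0 (1)
 25  1110111→1 (0)
 26  1101110→1 (0)
 27  1011100→1 (1)
 28  0111001→0 (1)
 29  1110011→1 (0)
 30  1100110→1 (0)
 31  1001100→1 (1)
 32  0011001→0 (0)
 33  0110010→0 (1)
 34  1100101→1 (0)
 35  1001010→1 (1)
 36  0010101→0 (0)
 37  0101010→0 (1)
 38  1010101→1 (1)
 39  0101011→0 (1)
 40  1010111→1 (1)
 41  0101111→0 (1)
 42  1011111→1 (1)
 43  0111111→0 (1)
 44  1111111→1 (0)
 45  1111110→1 (0)
 46  1111100→1 (0)
 47  1111000→1 (0)
 48  1110000→1 (0)
 49  1100000→1 (0)
 50  1000000→1 (1)
 51  0000001→0 (0)
 52  0000010→0 (0)
 53  0000100→0 (0)
 54  0001000→0 (0)
 55  0010000→0 (0)

10101101111011000110100101110111001100101010111111100000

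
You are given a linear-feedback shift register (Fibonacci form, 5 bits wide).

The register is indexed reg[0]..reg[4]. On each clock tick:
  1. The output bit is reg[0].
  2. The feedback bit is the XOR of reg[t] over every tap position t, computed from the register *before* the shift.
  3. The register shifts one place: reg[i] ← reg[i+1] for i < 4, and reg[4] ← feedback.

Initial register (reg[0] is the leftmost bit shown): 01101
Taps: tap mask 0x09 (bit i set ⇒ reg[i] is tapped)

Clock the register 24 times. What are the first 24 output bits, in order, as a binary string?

011010010000101011101100

k : reg_k → out_k, fb_k
0: 01101 → 0, fb=0
1: 11010 → 1, fb=0
2: 10100 → 1, fb=1
3: 01001 → 0, fb=0
4: 10010 → 1, fb=0
5: 00100 → 0, fb=0
6: 01000 → 0, fb=0
7: 10000 → 1, fb=1
8: 00001 → 0, fb=0
9: 00010 → 0, fb=1
10: 00101 → 0, fb=0
11: 01010 → 0, fb=1
12: 10101 → 1, fb=1
13: 01011 → 0, fb=1
14: 10111 → 1, fb=0
15: 01110 → 0, fb=1
16: 11101 → 1, fb=1
17: 11011 → 1, fb=0
18: 10110 → 1, fb=0
19: 01100 → 0, fb=0
20: 11000 → 1, fb=1
21: 10001 → 1, fb=1
22: 00011 → 0, fb=1
23: 00111 → 0, fb=1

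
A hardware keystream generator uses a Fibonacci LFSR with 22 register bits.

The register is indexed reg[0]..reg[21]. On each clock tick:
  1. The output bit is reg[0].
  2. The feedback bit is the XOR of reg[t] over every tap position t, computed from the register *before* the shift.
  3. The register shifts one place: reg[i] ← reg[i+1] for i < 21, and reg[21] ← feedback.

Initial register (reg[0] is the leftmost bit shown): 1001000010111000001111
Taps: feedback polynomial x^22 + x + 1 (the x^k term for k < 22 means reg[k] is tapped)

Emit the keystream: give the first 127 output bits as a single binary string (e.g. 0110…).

1001000010111000001111101100011100100001000011010010010110001100010111011011101001010011100110110011101111010010101101010011000

step | reg (before) | out | fb
   0 | 1001000010111000001111 | 1 | 1
   1 | 0010000101110000011111 | 0 | 0
   2 | 0100001011100000111110 | 0 | 1
   3 | 1000010111000001111101 | 1 | 1
   4 | 0000101110000011111011 | 0 | 0
   5 | 0001011100000111110110 | 0 | 0
   6 | 0010111000001111101100 | 0 | 0
   7 | 0101110000011111011000 | 0 | 1
   8 | 1011100000111110110001 | 1 | 1
   9 | 0111000001111101100011 | 0 | 1
  10 | 1110000011111011000111 | 1 | 0
  11 | 1100000111110110001110 | 1 | 0
  12 | 1000001111101100011100 | 1 | 1
  13 | 0000011111011000111001 | 0 | 0
  14 | 0000111110110001110010 | 0 | 0
  15 | 0001111101100011100100 | 0 | 0
  16 | 0011111011000111001000 | 0 | 0
  17 | 0111110110001110010000 | 0 | 1
  18 | 1111101100011100100001 | 1 | 0
  19 | 1111011000111001000010 | 1 | 0
  20 | 1110110001110010000100 | 1 | 0
  21 | 1101100011100100001000 | 1 | 0
  22 | 1011000111001000010000 | 1 | 1
  23 | 0110001110010000100001 | 0 | 1
  24 | 1100011100100001000011 | 1 | 0
  25 | 1000111001000010000110 | 1 | 1
  26 | 0001110010000100001101 | 0 | 0
  27 | 0011100100001000011010 | 0 | 0
  28 | 0111001000010000110100 | 0 | 1
  29 | 1110010000100001101001 | 1 | 0
  30 | 1100100001000011010010 | 1 | 0
  31 | 1001000010000110100100 | 1 | 1
  32 | 0010000100001101001001 | 0 | 0
  33 | 0100001000011010010010 | 0 | 1
  34 | 1000010000110100100101 | 1 | 1
  35 | 0000100001101001001011 | 0 | 0
  36 | 0001000011010010010110 | 0 | 0
  37 | 0010000110100100101100 | 0 | 0
  38 | 0100001101001001011000 | 0 | 1
  39 | 1000011010010010110001 | 1 | 1
  40 | 0000110100100101100011 | 0 | 0
  41 | 0001101001001011000110 | 0 | 0
  42 | 0011010010010110001100 | 0 | 0
  43 | 0110100100101100011000 | 0 | 1
  44 | 1101001001011000110001 | 1 | 0
  45 | 1010010010110001100010 | 1 | 1
  46 | 0100100101100011000101 | 0 | 1
  47 | 1001001011000110001011 | 1 | 1
  48 | 0010010110001100010111 | 0 | 0
  49 | 0100101100011000101110 | 0 | 1
  50 | 1001011000110001011101 | 1 | 1
  51 | 0010110001100010111011 | 0 | 0
  52 | 0101100011000101110110 | 0 | 1
  53 | 1011000110001011101101 | 1 | 1
  54 | 0110001100010111011011 | 0 | 1
  55 | 1100011000101110110111 | 1 | 0
  56 | 1000110001011101101110 | 1 | 1
  57 | 0001100010111011011101 | 0 | 0
  58 | 0011000101110110111010 | 0 | 0
  59 | 0110001011101101110100 | 0 | 1
  60 | 1100010111011011101001 | 1 | 0
  61 | 1000101110110111010010 | 1 | 1
  62 | 0001011101101110100101 | 0 | 0
  63 | 0010111011011101001010 | 0 | 0
  64 | 0101110110111010010100 | 0 | 1
  65 | 1011101101110100101001 | 1 | 1
  66 | 0111011011101001010011 | 0 | 1
  67 | 1110110111010010100111 | 1 | 0
  68 | 1101101110100101001110 | 1 | 0
  69 | 1011011101001010011100 | 1 | 1
  70 | 0110111010010100111001 | 0 | 1
  71 | 1101110100101001110011 | 1 | 0
  72 | 1011101001010011100110 | 1 | 1
  73 | 0111010010100111001101 | 0 | 1
  74 | 1110100101001110011011 | 1 | 0
  75 | 1101001010011100110110 | 1 | 0
  76 | 1010010100111001101100 | 1 | 1
  77 | 0100101001110011011001 | 0 | 1
  78 | 1001010011100110110011 | 1 | 1
  79 | 0010100111001101100111 | 0 | 0
  80 | 0101001110011011001110 | 0 | 1
  81 | 1010011100110110011101 | 1 | 1
  82 | 0100111001101100111011 | 0 | 1
  83 | 1001110011011001110111 | 1 | 1
  84 | 0011100110110011101111 | 0 | 0
  85 | 0111001101100111011110 | 0 | 1
  86 | 1110011011001110111101 | 1 | 0
  87 | 1100110110011101111010 | 1 | 0
  88 | 1001101100111011110100 | 1 | 1
  89 | 0011011001110111101001 | 0 | 0
  90 | 0110110011101111010010 | 0 | 1
  91 | 1101100111011110100101 | 1 | 0
  92 | 1011001110111101001010 | 1 | 1
  93 | 0110011101111010010101 | 0 | 1
  94 | 1100111011110100101011 | 1 | 0
  95 | 1001110111101001010110 | 1 | 1
  96 | 0011101111010010101101 | 0 | 0
  97 | 0111011110100101011010 | 0 | 1
  98 | 1110111101001010110101 | 1 | 0
  99 | 1101111010010101101010 | 1 | 0
 100 | 1011110100101011010100 | 1 | 1
 101 | 0111101001010110101001 | 0 | 1
 102 | 1111010010101101010011 | 1 | 0
 103 | 1110100101011010100110 | 1 | 0
 104 | 1101001010110101001100 | 1 | 0
 105 | 1010010101101010011000 | 1 | 1
 106 | 0100101011010100110001 | 0 | 1
 107 | 1001010110101001100011 | 1 | 1
 108 | 0010101101010011000111 | 0 | 0
 109 | 0101011010100110001110 | 0 | 1
 110 | 1010110101001100011101 | 1 | 1
 111 | 0101101010011000111011 | 0 | 1
 112 | 1011010100110001110111 | 1 | 1
 113 | 0110101001100011101111 | 0 | 1
 114 | 1101010011000111011111 | 1 | 0
 115 | 1010100110001110111110 | 1 | 1
 116 | 0101001100011101111101 | 0 | 1
 117 | 1010011000111011111011 | 1 | 1
 118 | 0100110001110111110111 | 0 | 1
 119 | 1001100011101111101111 | 1 | 1
 120 | 0011000111011111011111 | 0 | 0
 121 | 0110001110111110111110 | 0 | 1
 122 | 1100011101111101111101 | 1 | 0
 123 | 1000111011111011111010 | 1 | 1
 124 | 0001110111110111110101 | 0 | 0
 125 | 0011101111101111101010 | 0 | 0
 126 | 0111011111011111010100 | 0 | 1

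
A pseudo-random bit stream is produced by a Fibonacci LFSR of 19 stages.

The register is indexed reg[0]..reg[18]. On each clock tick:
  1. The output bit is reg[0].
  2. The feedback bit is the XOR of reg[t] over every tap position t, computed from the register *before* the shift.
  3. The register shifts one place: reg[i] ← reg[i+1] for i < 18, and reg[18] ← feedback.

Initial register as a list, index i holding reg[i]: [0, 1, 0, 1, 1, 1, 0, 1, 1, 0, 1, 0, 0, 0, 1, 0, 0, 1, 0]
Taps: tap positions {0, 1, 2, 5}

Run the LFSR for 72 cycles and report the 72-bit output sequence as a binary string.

step | reg (before) | out | fb
   0 | 0101110110100010010 | 0 | 0
   1 | 1011101101000100100 | 1 | 0
   2 | 0111011010001001000 | 0 | 1
   3 | 1110110100010010001 | 1 | 0
   4 | 1101101000100100010 | 1 | 0
   5 | 1011010001001000100 | 1 | 1
   6 | 0110100010010001001 | 0 | 0
   7 | 1101000100100010010 | 1 | 0
   8 | 1010001001000100100 | 1 | 0
   9 | 0100010010001001000 | 0 | 0
  10 | 1000100100010010000 | 1 | 1
  11 | 0001001000100100001 | 0 | 0
  12 | 0010010001001000010 | 0 | 0
  13 | 0100100010010000100 | 0 | 1
  14 | 1001000100100001001 | 1 | 1
  15 | 0010001001000010011 | 0 | 1
  16 | 0100010010000100111 | 0 | 0
  17 | 1000100100001001110 | 1 | 1
  18 | 0001001000010011101 | 0 | 0
  19 | 0010010000100111010 | 0 | 0
  20 | 0100100001001110100 | 0 | 1
  21 | 1001000010011101001 | 1 | 1
  22 | 0010000100111010011 | 0 | 1
  23 | 0100001001110100111 | 0 | 1
  24 | 1000010011101001111 | 1 | 0
  25 | 0000100111010011110 | 0 | 0
  26 | 0001001110100111100 | 0 | 0
  27 | 0010011101001111000 | 0 | 0
  28 | 0100111010011110000 | 0 | 0
  29 | 1001110100111100000 | 1 | 0
  30 | 0011101001111000000 | 0 | 1
  31 | 0111010011110000001 | 0 | 1
  32 | 1110100111100000011 | 1 | 1
  33 | 1101001111000000111 | 1 | 0
  34 | 1010011110000001110 | 1 | 1
  35 | 0100111100000011101 | 0 | 0
  36 | 1001111000000111010 | 1 | 0
  37 | 0011110000001110100 | 0 | 0
  38 | 0111100000011101000 | 0 | 0
  39 | 1111000000111010000 | 1 | 1
  40 | 1110000001110100001 | 1 | 1
  41 | 1100000011101000011 | 1 | 0
  42 | 1000000111010000110 | 1 | 1
  43 | 0000001110100001101 | 0 | 0
  44 | 0000011101000011010 | 0 | 1
  45 | 0000111010000110101 | 0 | 1
  46 | 0001110100001101011 | 0 | 1
  47 | 0011101000011010111 | 0 | 1
  48 | 0111010000110101111 | 0 | 1
  49 | 1110100001101011111 | 1 | 1
  50 | 1101000011010111111 | 1 | 0
  51 | 1010000110101111110 | 1 | 0
  52 | 0100001101011111100 | 0 | 1
  53 | 1000011010111111001 | 1 | 0
  54 | 0000110101111110010 | 0 | 1
  55 | 0001101011111100101 | 0 | 0
  56 | 0011010111111001010 | 0 | 0
  57 | 0110101111110010100 | 0 | 0
  58 | 1101011111100101000 | 1 | 1
  59 | 1010111111001010001 | 1 | 1
  60 | 0101111110010100011 | 0 | 0
  61 | 1011111100101000110 | 1 | 1
  62 | 0111111001010001101 | 0 | 1
  63 | 1111110010100011011 | 1 | 0
  64 | 1111100101000110110 | 1 | 1
  65 | 1111001010001101101 | 1 | 1
  66 | 1110010100011011011 | 1 | 0
  67 | 1100101000110110110 | 1 | 0
  68 | 1001010001101101100 | 1 | 0
  69 | 0010100011011011000 | 0 | 1
  70 | 0101000110110110001 | 0 | 1
  71 | 1010001101101100011 | 1 | 0

010111011010001001000100100001001110100111100000011101000011010111111001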